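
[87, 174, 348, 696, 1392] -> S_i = 87*2^i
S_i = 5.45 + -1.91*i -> [5.45, 3.54, 1.63, -0.28, -2.19]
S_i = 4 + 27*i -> [4, 31, 58, 85, 112]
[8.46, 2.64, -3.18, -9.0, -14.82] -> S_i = 8.46 + -5.82*i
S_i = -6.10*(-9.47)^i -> [-6.1, 57.77, -547.05, 5180.6, -49060.25]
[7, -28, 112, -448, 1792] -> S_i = 7*-4^i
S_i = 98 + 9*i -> [98, 107, 116, 125, 134]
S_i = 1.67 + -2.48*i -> [1.67, -0.81, -3.29, -5.77, -8.25]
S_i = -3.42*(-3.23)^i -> [-3.42, 11.05, -35.68, 115.25, -372.25]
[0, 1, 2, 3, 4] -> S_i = 0 + 1*i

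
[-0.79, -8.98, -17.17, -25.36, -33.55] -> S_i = -0.79 + -8.19*i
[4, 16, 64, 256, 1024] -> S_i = 4*4^i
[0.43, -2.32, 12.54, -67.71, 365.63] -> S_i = 0.43*(-5.40)^i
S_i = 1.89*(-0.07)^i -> [1.89, -0.13, 0.01, -0.0, 0.0]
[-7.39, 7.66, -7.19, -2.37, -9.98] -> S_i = Random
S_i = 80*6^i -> [80, 480, 2880, 17280, 103680]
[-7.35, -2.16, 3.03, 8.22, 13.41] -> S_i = -7.35 + 5.19*i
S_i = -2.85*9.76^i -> [-2.85, -27.82, -271.48, -2649.69, -25860.93]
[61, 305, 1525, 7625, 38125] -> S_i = 61*5^i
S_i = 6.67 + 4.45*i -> [6.67, 11.12, 15.57, 20.02, 24.47]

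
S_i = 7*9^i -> [7, 63, 567, 5103, 45927]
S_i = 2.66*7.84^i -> [2.66, 20.85, 163.5, 1281.83, 10049.53]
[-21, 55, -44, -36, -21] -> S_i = Random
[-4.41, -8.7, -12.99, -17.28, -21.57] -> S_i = -4.41 + -4.29*i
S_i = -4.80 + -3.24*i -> [-4.8, -8.04, -11.28, -14.52, -17.76]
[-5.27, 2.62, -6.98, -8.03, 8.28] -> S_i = Random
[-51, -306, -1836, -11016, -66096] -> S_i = -51*6^i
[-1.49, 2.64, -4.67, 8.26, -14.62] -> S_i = -1.49*(-1.77)^i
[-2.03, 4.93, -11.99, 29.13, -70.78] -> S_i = -2.03*(-2.43)^i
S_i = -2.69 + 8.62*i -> [-2.69, 5.93, 14.55, 23.17, 31.79]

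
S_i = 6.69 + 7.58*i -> [6.69, 14.27, 21.85, 29.43, 37.01]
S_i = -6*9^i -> [-6, -54, -486, -4374, -39366]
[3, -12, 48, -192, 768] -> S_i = 3*-4^i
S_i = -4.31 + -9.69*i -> [-4.31, -14.0, -23.69, -33.38, -43.07]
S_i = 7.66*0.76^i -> [7.66, 5.82, 4.42, 3.36, 2.56]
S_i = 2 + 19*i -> [2, 21, 40, 59, 78]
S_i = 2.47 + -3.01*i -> [2.47, -0.54, -3.55, -6.56, -9.57]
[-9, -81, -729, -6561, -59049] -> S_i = -9*9^i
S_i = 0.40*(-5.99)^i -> [0.4, -2.4, 14.35, -85.97, 514.95]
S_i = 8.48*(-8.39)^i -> [8.48, -71.15, 596.93, -5008.2, 42018.8]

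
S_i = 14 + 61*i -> [14, 75, 136, 197, 258]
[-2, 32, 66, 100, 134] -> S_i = -2 + 34*i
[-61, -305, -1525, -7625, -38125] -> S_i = -61*5^i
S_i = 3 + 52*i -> [3, 55, 107, 159, 211]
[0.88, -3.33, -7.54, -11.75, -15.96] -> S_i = 0.88 + -4.21*i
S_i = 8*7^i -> [8, 56, 392, 2744, 19208]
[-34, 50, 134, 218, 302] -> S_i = -34 + 84*i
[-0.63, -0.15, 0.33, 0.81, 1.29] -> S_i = -0.63 + 0.48*i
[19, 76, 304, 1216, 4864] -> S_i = 19*4^i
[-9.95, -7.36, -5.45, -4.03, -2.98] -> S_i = -9.95*0.74^i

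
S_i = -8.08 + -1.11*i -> [-8.08, -9.19, -10.3, -11.41, -12.52]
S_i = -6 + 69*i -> [-6, 63, 132, 201, 270]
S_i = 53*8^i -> [53, 424, 3392, 27136, 217088]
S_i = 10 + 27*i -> [10, 37, 64, 91, 118]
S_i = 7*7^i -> [7, 49, 343, 2401, 16807]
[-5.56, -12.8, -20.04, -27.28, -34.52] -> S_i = -5.56 + -7.24*i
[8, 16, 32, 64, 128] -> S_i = 8*2^i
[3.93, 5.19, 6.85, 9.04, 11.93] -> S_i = 3.93*1.32^i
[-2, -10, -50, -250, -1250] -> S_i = -2*5^i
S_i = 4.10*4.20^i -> [4.1, 17.22, 72.32, 303.76, 1275.8]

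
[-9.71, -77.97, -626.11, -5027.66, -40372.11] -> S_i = -9.71*8.03^i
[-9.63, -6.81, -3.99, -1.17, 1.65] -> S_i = -9.63 + 2.82*i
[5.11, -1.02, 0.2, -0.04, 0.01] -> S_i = 5.11*(-0.20)^i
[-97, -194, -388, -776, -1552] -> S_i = -97*2^i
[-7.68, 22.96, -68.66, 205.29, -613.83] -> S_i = -7.68*(-2.99)^i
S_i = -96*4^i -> [-96, -384, -1536, -6144, -24576]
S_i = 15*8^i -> [15, 120, 960, 7680, 61440]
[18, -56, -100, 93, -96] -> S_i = Random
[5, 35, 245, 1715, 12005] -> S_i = 5*7^i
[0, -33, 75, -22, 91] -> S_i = Random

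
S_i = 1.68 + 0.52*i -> [1.68, 2.2, 2.72, 3.24, 3.76]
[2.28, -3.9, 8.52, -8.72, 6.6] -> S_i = Random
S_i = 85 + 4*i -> [85, 89, 93, 97, 101]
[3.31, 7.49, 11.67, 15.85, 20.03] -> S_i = 3.31 + 4.18*i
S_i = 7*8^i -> [7, 56, 448, 3584, 28672]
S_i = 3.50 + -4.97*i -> [3.5, -1.47, -6.44, -11.41, -16.38]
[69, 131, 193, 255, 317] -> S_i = 69 + 62*i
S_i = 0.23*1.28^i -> [0.23, 0.29, 0.38, 0.48, 0.62]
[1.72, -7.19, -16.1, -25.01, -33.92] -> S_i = 1.72 + -8.91*i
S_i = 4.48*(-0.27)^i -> [4.48, -1.21, 0.33, -0.09, 0.02]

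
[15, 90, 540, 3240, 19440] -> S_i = 15*6^i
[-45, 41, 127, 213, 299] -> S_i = -45 + 86*i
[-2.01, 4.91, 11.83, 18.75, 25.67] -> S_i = -2.01 + 6.92*i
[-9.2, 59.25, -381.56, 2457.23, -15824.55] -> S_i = -9.20*(-6.44)^i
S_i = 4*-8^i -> [4, -32, 256, -2048, 16384]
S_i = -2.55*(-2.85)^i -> [-2.55, 7.27, -20.71, 59.03, -168.24]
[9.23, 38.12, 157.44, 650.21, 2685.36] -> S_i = 9.23*4.13^i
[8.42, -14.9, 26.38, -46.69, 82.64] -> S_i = 8.42*(-1.77)^i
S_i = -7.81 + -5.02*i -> [-7.81, -12.83, -17.85, -22.87, -27.89]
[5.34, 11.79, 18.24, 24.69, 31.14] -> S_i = 5.34 + 6.45*i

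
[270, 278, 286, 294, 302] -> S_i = 270 + 8*i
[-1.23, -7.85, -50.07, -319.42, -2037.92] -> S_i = -1.23*6.38^i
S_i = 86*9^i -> [86, 774, 6966, 62694, 564246]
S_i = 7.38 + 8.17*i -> [7.38, 15.55, 23.72, 31.89, 40.06]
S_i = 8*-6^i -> [8, -48, 288, -1728, 10368]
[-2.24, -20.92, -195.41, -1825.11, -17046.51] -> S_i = -2.24*9.34^i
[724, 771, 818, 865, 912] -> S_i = 724 + 47*i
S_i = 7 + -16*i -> [7, -9, -25, -41, -57]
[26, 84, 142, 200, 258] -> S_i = 26 + 58*i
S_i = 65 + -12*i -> [65, 53, 41, 29, 17]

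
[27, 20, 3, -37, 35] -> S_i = Random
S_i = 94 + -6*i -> [94, 88, 82, 76, 70]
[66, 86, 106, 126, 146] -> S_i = 66 + 20*i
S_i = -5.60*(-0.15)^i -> [-5.6, 0.84, -0.13, 0.02, -0.0]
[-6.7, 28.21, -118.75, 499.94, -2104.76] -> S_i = -6.70*(-4.21)^i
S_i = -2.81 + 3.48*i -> [-2.81, 0.67, 4.15, 7.63, 11.11]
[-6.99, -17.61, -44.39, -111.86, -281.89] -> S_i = -6.99*2.52^i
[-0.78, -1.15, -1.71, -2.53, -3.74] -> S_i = -0.78*1.48^i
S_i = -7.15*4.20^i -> [-7.15, -30.03, -126.13, -529.73, -2224.86]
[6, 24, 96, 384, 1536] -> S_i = 6*4^i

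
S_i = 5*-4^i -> [5, -20, 80, -320, 1280]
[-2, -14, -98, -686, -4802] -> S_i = -2*7^i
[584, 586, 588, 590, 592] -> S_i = 584 + 2*i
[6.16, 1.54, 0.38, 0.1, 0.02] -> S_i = 6.16*0.25^i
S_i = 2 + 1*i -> [2, 3, 4, 5, 6]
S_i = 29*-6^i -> [29, -174, 1044, -6264, 37584]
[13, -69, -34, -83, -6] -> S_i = Random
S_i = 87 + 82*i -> [87, 169, 251, 333, 415]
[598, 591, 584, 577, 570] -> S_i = 598 + -7*i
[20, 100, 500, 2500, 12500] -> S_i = 20*5^i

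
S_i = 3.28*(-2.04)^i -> [3.28, -6.69, 13.65, -27.85, 56.81]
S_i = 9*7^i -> [9, 63, 441, 3087, 21609]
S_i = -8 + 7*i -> [-8, -1, 6, 13, 20]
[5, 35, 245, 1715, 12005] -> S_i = 5*7^i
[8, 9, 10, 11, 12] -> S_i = 8 + 1*i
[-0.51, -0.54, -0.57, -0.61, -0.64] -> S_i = -0.51*1.06^i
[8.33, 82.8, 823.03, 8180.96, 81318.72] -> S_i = 8.33*9.94^i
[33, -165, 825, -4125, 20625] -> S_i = 33*-5^i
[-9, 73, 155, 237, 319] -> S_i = -9 + 82*i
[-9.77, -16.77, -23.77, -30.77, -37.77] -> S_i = -9.77 + -7.00*i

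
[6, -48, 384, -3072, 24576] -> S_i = 6*-8^i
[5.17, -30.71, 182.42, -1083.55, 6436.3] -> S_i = 5.17*(-5.94)^i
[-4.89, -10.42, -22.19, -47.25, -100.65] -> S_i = -4.89*2.13^i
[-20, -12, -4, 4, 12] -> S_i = -20 + 8*i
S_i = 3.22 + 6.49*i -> [3.22, 9.71, 16.2, 22.69, 29.18]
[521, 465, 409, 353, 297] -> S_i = 521 + -56*i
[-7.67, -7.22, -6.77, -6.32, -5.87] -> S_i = -7.67 + 0.45*i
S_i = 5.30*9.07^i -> [5.3, 48.07, 436.0, 3954.56, 35867.82]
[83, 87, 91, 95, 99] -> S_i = 83 + 4*i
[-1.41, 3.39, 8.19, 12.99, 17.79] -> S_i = -1.41 + 4.80*i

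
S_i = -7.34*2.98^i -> [-7.34, -21.87, -65.18, -194.24, -578.84]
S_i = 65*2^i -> [65, 130, 260, 520, 1040]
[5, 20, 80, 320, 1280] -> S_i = 5*4^i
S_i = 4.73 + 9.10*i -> [4.73, 13.83, 22.93, 32.03, 41.13]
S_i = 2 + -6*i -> [2, -4, -10, -16, -22]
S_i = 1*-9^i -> [1, -9, 81, -729, 6561]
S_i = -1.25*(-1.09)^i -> [-1.25, 1.36, -1.49, 1.62, -1.76]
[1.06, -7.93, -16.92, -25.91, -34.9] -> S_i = 1.06 + -8.99*i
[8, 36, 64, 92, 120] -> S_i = 8 + 28*i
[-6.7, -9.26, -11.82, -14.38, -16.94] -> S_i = -6.70 + -2.56*i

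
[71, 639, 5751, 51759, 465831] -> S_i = 71*9^i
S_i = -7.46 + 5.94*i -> [-7.46, -1.52, 4.42, 10.36, 16.3]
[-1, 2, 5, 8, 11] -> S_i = -1 + 3*i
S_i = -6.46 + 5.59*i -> [-6.46, -0.87, 4.72, 10.31, 15.9]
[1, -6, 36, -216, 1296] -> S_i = 1*-6^i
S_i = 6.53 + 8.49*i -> [6.53, 15.02, 23.51, 32.0, 40.49]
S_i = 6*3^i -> [6, 18, 54, 162, 486]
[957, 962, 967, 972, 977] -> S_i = 957 + 5*i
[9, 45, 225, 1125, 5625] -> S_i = 9*5^i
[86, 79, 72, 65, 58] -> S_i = 86 + -7*i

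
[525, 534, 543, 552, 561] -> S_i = 525 + 9*i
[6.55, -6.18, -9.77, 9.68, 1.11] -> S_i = Random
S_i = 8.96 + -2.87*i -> [8.96, 6.09, 3.22, 0.35, -2.52]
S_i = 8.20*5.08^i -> [8.2, 41.66, 211.61, 1074.99, 5460.96]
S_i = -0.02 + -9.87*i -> [-0.02, -9.89, -19.76, -29.63, -39.5]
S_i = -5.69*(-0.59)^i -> [-5.69, 3.36, -1.98, 1.17, -0.69]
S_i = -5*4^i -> [-5, -20, -80, -320, -1280]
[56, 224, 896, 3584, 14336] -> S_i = 56*4^i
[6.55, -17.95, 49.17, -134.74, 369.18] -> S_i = 6.55*(-2.74)^i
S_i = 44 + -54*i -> [44, -10, -64, -118, -172]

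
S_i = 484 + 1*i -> [484, 485, 486, 487, 488]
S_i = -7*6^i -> [-7, -42, -252, -1512, -9072]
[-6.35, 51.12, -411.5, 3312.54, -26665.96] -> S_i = -6.35*(-8.05)^i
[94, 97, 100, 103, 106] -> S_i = 94 + 3*i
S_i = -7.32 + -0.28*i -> [-7.32, -7.6, -7.88, -8.16, -8.44]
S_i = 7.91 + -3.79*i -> [7.91, 4.12, 0.33, -3.46, -7.25]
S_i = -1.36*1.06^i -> [-1.36, -1.44, -1.53, -1.62, -1.72]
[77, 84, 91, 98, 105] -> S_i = 77 + 7*i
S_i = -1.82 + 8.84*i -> [-1.82, 7.02, 15.86, 24.7, 33.54]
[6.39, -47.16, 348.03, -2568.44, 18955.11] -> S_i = 6.39*(-7.38)^i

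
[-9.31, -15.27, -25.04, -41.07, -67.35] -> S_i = -9.31*1.64^i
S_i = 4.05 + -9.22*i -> [4.05, -5.17, -14.39, -23.61, -32.83]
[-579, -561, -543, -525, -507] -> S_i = -579 + 18*i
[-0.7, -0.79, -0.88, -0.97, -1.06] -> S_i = -0.70 + -0.09*i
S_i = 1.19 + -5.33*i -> [1.19, -4.14, -9.47, -14.8, -20.13]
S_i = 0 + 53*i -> [0, 53, 106, 159, 212]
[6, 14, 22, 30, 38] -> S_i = 6 + 8*i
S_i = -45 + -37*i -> [-45, -82, -119, -156, -193]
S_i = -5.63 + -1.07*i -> [-5.63, -6.7, -7.77, -8.84, -9.91]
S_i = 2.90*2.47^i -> [2.9, 7.16, 17.69, 43.7, 107.94]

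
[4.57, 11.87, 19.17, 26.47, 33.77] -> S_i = 4.57 + 7.30*i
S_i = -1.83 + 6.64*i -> [-1.83, 4.81, 11.45, 18.09, 24.73]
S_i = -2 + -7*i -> [-2, -9, -16, -23, -30]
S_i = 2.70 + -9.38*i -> [2.7, -6.68, -16.06, -25.44, -34.82]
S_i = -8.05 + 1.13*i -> [-8.05, -6.92, -5.79, -4.66, -3.53]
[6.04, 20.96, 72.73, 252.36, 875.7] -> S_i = 6.04*3.47^i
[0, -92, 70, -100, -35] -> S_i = Random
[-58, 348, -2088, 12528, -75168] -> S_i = -58*-6^i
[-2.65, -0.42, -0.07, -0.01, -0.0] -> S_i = -2.65*0.16^i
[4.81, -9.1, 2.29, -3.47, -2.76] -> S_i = Random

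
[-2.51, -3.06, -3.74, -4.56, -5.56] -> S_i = -2.51*1.22^i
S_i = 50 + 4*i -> [50, 54, 58, 62, 66]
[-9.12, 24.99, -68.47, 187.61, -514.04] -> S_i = -9.12*(-2.74)^i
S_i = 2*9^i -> [2, 18, 162, 1458, 13122]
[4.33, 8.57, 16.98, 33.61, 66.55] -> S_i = 4.33*1.98^i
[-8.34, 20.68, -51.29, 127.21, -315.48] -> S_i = -8.34*(-2.48)^i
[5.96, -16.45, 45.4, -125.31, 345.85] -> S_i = 5.96*(-2.76)^i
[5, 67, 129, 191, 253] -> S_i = 5 + 62*i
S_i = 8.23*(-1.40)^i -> [8.23, -11.52, 16.13, -22.58, 31.62]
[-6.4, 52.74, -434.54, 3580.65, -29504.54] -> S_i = -6.40*(-8.24)^i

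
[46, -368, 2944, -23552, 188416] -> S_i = 46*-8^i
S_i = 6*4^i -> [6, 24, 96, 384, 1536]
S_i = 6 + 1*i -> [6, 7, 8, 9, 10]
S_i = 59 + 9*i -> [59, 68, 77, 86, 95]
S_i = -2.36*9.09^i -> [-2.36, -21.45, -195.0, -1772.57, -16112.67]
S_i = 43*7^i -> [43, 301, 2107, 14749, 103243]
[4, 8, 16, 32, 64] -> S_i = 4*2^i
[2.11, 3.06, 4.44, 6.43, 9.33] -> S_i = 2.11*1.45^i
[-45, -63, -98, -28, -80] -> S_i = Random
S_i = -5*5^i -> [-5, -25, -125, -625, -3125]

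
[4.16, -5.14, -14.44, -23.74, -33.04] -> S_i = 4.16 + -9.30*i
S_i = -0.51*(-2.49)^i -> [-0.51, 1.27, -3.16, 7.87, -19.61]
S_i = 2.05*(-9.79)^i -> [2.05, -20.07, 196.48, -1923.54, 18831.49]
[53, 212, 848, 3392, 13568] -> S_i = 53*4^i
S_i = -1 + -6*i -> [-1, -7, -13, -19, -25]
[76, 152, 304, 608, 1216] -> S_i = 76*2^i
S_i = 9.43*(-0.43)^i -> [9.43, -4.05, 1.74, -0.75, 0.32]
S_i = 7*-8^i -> [7, -56, 448, -3584, 28672]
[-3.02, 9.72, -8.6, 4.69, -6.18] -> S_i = Random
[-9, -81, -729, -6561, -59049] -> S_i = -9*9^i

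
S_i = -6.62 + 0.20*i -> [-6.62, -6.42, -6.22, -6.02, -5.82]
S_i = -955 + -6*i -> [-955, -961, -967, -973, -979]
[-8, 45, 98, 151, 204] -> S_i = -8 + 53*i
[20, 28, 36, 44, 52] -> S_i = 20 + 8*i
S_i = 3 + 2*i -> [3, 5, 7, 9, 11]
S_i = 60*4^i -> [60, 240, 960, 3840, 15360]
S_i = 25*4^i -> [25, 100, 400, 1600, 6400]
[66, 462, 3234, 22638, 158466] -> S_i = 66*7^i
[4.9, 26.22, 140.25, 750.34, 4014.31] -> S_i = 4.90*5.35^i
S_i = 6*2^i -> [6, 12, 24, 48, 96]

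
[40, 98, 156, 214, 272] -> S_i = 40 + 58*i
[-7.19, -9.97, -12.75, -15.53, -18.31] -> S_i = -7.19 + -2.78*i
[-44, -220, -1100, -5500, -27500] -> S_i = -44*5^i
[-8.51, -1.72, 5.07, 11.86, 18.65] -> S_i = -8.51 + 6.79*i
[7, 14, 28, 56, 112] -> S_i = 7*2^i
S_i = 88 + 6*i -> [88, 94, 100, 106, 112]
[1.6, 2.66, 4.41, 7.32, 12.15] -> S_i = 1.60*1.66^i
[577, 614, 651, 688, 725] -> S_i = 577 + 37*i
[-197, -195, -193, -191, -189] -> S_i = -197 + 2*i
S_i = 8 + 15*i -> [8, 23, 38, 53, 68]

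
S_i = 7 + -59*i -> [7, -52, -111, -170, -229]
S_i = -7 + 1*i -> [-7, -6, -5, -4, -3]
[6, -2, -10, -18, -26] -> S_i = 6 + -8*i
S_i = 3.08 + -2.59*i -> [3.08, 0.49, -2.1, -4.69, -7.28]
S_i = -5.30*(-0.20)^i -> [-5.3, 1.06, -0.21, 0.04, -0.01]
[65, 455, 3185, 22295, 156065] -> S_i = 65*7^i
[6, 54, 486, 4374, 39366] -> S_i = 6*9^i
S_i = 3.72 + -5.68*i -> [3.72, -1.96, -7.64, -13.32, -19.0]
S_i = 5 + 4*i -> [5, 9, 13, 17, 21]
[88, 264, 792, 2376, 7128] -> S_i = 88*3^i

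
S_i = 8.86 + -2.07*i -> [8.86, 6.79, 4.72, 2.65, 0.58]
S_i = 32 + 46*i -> [32, 78, 124, 170, 216]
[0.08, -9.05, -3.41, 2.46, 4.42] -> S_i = Random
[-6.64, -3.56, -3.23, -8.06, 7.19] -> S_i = Random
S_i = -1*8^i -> [-1, -8, -64, -512, -4096]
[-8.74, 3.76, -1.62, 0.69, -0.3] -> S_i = -8.74*(-0.43)^i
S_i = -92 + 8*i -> [-92, -84, -76, -68, -60]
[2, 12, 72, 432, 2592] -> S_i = 2*6^i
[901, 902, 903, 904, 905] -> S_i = 901 + 1*i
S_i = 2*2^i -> [2, 4, 8, 16, 32]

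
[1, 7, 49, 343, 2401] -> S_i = 1*7^i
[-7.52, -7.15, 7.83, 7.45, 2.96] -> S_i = Random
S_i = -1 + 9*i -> [-1, 8, 17, 26, 35]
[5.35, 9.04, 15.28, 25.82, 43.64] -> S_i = 5.35*1.69^i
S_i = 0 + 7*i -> [0, 7, 14, 21, 28]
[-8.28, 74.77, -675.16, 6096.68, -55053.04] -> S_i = -8.28*(-9.03)^i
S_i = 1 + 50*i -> [1, 51, 101, 151, 201]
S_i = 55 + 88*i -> [55, 143, 231, 319, 407]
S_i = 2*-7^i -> [2, -14, 98, -686, 4802]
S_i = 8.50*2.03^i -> [8.5, 17.26, 35.03, 71.11, 144.35]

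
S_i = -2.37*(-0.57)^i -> [-2.37, 1.35, -0.77, 0.44, -0.25]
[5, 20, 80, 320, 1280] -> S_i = 5*4^i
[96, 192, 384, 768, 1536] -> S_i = 96*2^i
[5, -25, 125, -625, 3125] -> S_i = 5*-5^i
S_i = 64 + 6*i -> [64, 70, 76, 82, 88]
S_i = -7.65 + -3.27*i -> [-7.65, -10.92, -14.19, -17.46, -20.73]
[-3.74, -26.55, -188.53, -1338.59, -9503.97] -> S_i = -3.74*7.10^i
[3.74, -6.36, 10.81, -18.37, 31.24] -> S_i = 3.74*(-1.70)^i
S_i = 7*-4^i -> [7, -28, 112, -448, 1792]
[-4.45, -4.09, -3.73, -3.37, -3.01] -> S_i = -4.45 + 0.36*i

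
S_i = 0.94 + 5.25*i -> [0.94, 6.19, 11.44, 16.69, 21.94]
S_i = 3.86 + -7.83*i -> [3.86, -3.97, -11.8, -19.63, -27.46]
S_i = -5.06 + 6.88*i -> [-5.06, 1.82, 8.7, 15.58, 22.46]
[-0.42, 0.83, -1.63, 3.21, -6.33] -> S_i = -0.42*(-1.97)^i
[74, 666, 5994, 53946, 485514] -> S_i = 74*9^i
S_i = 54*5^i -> [54, 270, 1350, 6750, 33750]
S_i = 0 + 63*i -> [0, 63, 126, 189, 252]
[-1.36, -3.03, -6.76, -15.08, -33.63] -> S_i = -1.36*2.23^i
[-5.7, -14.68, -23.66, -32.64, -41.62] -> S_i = -5.70 + -8.98*i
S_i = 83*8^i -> [83, 664, 5312, 42496, 339968]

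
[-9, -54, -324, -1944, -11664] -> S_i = -9*6^i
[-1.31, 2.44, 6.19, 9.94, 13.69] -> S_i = -1.31 + 3.75*i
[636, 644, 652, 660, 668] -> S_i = 636 + 8*i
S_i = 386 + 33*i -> [386, 419, 452, 485, 518]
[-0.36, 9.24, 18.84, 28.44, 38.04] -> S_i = -0.36 + 9.60*i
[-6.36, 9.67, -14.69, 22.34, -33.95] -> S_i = -6.36*(-1.52)^i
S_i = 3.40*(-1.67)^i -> [3.4, -5.68, 9.48, -15.84, 26.45]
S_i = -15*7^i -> [-15, -105, -735, -5145, -36015]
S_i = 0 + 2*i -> [0, 2, 4, 6, 8]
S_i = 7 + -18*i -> [7, -11, -29, -47, -65]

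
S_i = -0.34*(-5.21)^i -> [-0.34, 1.77, -9.23, 48.08, -250.51]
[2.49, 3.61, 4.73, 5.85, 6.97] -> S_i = 2.49 + 1.12*i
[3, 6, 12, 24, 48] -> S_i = 3*2^i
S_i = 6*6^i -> [6, 36, 216, 1296, 7776]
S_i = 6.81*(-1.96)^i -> [6.81, -13.35, 26.16, -51.28, 100.5]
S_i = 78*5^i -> [78, 390, 1950, 9750, 48750]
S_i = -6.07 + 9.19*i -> [-6.07, 3.12, 12.31, 21.5, 30.69]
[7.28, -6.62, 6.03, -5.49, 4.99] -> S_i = 7.28*(-0.91)^i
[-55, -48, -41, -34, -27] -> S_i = -55 + 7*i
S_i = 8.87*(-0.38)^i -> [8.87, -3.37, 1.28, -0.49, 0.18]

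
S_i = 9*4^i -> [9, 36, 144, 576, 2304]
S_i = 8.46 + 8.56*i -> [8.46, 17.02, 25.58, 34.14, 42.7]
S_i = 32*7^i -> [32, 224, 1568, 10976, 76832]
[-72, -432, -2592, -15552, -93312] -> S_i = -72*6^i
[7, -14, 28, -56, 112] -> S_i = 7*-2^i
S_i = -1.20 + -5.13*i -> [-1.2, -6.33, -11.46, -16.59, -21.72]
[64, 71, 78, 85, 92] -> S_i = 64 + 7*i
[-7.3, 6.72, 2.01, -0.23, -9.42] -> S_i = Random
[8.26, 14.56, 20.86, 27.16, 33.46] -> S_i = 8.26 + 6.30*i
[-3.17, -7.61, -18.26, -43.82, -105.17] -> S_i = -3.17*2.40^i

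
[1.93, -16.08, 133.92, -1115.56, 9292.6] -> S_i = 1.93*(-8.33)^i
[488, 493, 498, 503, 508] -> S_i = 488 + 5*i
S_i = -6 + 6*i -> [-6, 0, 6, 12, 18]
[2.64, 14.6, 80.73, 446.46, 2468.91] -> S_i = 2.64*5.53^i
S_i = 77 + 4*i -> [77, 81, 85, 89, 93]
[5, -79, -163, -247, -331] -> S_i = 5 + -84*i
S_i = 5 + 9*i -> [5, 14, 23, 32, 41]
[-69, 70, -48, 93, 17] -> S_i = Random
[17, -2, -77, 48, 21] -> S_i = Random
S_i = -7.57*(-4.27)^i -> [-7.57, 32.32, -138.02, 589.36, -2516.56]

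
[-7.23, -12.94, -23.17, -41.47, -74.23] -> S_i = -7.23*1.79^i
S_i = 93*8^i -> [93, 744, 5952, 47616, 380928]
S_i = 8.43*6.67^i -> [8.43, 56.23, 375.04, 2501.53, 16685.18]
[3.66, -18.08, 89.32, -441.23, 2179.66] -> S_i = 3.66*(-4.94)^i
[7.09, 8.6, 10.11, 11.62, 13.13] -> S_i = 7.09 + 1.51*i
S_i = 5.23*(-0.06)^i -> [5.23, -0.31, 0.02, -0.0, 0.0]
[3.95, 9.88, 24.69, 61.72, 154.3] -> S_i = 3.95*2.50^i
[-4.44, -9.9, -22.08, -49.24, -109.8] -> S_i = -4.44*2.23^i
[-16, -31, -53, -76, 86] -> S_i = Random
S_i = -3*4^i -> [-3, -12, -48, -192, -768]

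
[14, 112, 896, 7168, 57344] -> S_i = 14*8^i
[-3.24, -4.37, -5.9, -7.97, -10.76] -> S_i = -3.24*1.35^i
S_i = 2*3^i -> [2, 6, 18, 54, 162]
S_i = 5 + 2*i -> [5, 7, 9, 11, 13]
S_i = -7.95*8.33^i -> [-7.95, -66.22, -551.64, -4595.18, -38277.81]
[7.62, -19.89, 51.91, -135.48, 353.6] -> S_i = 7.62*(-2.61)^i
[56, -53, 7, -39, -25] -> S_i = Random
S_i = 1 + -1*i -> [1, 0, -1, -2, -3]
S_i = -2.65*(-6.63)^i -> [-2.65, 17.57, -116.49, 772.3, -5120.35]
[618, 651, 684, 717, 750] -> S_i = 618 + 33*i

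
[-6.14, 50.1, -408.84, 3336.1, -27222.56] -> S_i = -6.14*(-8.16)^i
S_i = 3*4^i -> [3, 12, 48, 192, 768]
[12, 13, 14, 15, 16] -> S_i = 12 + 1*i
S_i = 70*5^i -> [70, 350, 1750, 8750, 43750]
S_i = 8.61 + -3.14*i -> [8.61, 5.47, 2.33, -0.81, -3.95]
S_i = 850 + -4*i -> [850, 846, 842, 838, 834]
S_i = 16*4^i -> [16, 64, 256, 1024, 4096]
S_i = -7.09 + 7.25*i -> [-7.09, 0.16, 7.41, 14.66, 21.91]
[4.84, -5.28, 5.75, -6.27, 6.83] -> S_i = 4.84*(-1.09)^i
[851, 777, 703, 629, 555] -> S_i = 851 + -74*i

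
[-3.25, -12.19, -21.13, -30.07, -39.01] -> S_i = -3.25 + -8.94*i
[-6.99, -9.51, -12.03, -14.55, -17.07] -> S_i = -6.99 + -2.52*i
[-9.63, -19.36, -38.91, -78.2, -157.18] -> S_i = -9.63*2.01^i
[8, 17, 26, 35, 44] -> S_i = 8 + 9*i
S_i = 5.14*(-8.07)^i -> [5.14, -41.48, 334.74, -2701.37, 21800.04]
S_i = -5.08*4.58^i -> [-5.08, -23.27, -106.56, -488.05, -2235.25]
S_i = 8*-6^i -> [8, -48, 288, -1728, 10368]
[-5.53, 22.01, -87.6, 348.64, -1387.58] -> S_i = -5.53*(-3.98)^i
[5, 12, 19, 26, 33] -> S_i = 5 + 7*i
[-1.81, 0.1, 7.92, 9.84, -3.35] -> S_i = Random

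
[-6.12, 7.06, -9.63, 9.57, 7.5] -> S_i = Random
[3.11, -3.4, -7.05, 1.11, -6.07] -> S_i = Random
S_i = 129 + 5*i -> [129, 134, 139, 144, 149]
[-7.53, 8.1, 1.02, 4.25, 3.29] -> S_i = Random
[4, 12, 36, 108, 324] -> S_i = 4*3^i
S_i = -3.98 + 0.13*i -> [-3.98, -3.85, -3.72, -3.59, -3.46]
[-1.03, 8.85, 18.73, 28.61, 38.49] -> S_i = -1.03 + 9.88*i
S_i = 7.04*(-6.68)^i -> [7.04, -47.03, 314.14, -2098.47, 14017.76]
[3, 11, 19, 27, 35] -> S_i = 3 + 8*i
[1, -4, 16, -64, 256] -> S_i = 1*-4^i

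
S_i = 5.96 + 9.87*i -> [5.96, 15.83, 25.7, 35.57, 45.44]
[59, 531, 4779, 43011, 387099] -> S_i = 59*9^i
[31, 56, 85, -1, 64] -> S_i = Random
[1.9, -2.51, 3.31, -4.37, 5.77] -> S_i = 1.90*(-1.32)^i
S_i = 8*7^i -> [8, 56, 392, 2744, 19208]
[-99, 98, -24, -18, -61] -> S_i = Random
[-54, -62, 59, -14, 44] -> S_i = Random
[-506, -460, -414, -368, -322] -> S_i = -506 + 46*i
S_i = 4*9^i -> [4, 36, 324, 2916, 26244]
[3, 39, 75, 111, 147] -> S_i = 3 + 36*i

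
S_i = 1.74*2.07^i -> [1.74, 3.6, 7.46, 15.43, 31.95]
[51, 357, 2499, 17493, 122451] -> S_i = 51*7^i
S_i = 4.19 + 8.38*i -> [4.19, 12.57, 20.95, 29.33, 37.71]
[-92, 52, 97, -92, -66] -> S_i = Random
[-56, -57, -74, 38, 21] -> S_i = Random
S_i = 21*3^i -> [21, 63, 189, 567, 1701]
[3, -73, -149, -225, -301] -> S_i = 3 + -76*i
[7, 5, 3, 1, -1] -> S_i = 7 + -2*i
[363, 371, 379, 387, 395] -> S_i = 363 + 8*i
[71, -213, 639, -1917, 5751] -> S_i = 71*-3^i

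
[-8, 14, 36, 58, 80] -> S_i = -8 + 22*i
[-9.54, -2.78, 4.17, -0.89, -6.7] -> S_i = Random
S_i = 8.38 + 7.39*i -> [8.38, 15.77, 23.16, 30.55, 37.94]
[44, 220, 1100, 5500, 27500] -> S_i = 44*5^i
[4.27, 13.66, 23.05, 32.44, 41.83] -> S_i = 4.27 + 9.39*i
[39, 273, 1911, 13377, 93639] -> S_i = 39*7^i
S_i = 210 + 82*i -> [210, 292, 374, 456, 538]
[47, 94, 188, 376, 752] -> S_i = 47*2^i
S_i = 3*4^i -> [3, 12, 48, 192, 768]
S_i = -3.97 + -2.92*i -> [-3.97, -6.89, -9.81, -12.73, -15.65]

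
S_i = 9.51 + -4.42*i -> [9.51, 5.09, 0.67, -3.75, -8.17]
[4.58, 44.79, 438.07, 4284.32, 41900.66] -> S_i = 4.58*9.78^i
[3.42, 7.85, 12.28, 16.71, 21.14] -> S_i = 3.42 + 4.43*i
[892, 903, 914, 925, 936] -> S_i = 892 + 11*i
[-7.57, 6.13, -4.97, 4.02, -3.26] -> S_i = -7.57*(-0.81)^i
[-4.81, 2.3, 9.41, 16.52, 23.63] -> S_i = -4.81 + 7.11*i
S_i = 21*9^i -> [21, 189, 1701, 15309, 137781]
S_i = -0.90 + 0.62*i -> [-0.9, -0.28, 0.34, 0.96, 1.58]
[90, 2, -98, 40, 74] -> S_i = Random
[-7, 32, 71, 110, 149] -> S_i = -7 + 39*i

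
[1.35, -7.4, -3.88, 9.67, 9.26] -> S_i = Random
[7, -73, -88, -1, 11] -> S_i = Random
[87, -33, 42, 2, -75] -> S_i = Random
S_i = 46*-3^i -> [46, -138, 414, -1242, 3726]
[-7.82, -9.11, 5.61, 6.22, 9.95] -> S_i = Random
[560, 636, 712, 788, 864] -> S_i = 560 + 76*i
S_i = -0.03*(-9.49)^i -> [-0.03, 0.28, -2.7, 25.64, -243.32]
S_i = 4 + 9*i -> [4, 13, 22, 31, 40]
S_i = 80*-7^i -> [80, -560, 3920, -27440, 192080]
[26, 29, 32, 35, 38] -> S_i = 26 + 3*i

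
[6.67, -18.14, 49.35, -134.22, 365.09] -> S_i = 6.67*(-2.72)^i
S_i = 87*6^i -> [87, 522, 3132, 18792, 112752]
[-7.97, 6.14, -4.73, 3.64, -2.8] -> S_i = -7.97*(-0.77)^i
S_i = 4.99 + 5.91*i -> [4.99, 10.9, 16.81, 22.72, 28.63]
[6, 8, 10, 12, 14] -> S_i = 6 + 2*i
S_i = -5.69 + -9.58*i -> [-5.69, -15.27, -24.85, -34.43, -44.01]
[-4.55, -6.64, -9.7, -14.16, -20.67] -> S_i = -4.55*1.46^i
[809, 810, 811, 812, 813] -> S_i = 809 + 1*i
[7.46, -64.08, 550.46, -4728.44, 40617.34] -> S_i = 7.46*(-8.59)^i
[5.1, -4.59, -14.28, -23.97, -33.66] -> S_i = 5.10 + -9.69*i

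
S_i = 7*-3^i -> [7, -21, 63, -189, 567]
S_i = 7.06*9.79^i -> [7.06, 69.12, 676.66, 6624.49, 64853.81]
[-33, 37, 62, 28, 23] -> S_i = Random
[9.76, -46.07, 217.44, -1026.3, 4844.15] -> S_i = 9.76*(-4.72)^i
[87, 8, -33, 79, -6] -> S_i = Random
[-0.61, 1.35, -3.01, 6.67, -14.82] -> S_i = -0.61*(-2.22)^i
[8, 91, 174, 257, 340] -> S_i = 8 + 83*i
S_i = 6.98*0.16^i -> [6.98, 1.12, 0.18, 0.03, 0.0]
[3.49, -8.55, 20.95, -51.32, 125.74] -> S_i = 3.49*(-2.45)^i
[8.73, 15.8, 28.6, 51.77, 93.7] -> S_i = 8.73*1.81^i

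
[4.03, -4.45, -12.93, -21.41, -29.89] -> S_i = 4.03 + -8.48*i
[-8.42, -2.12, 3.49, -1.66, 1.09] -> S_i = Random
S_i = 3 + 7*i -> [3, 10, 17, 24, 31]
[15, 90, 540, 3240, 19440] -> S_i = 15*6^i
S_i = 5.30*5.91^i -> [5.3, 31.32, 185.12, 1094.05, 6465.85]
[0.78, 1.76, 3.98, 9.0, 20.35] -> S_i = 0.78*2.26^i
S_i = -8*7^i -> [-8, -56, -392, -2744, -19208]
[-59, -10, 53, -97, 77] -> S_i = Random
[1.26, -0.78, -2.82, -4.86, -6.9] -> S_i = 1.26 + -2.04*i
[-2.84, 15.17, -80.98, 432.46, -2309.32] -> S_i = -2.84*(-5.34)^i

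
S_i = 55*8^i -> [55, 440, 3520, 28160, 225280]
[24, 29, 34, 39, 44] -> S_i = 24 + 5*i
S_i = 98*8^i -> [98, 784, 6272, 50176, 401408]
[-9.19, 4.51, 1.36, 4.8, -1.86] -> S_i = Random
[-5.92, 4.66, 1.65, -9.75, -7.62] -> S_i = Random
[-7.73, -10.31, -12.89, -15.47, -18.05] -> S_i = -7.73 + -2.58*i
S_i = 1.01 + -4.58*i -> [1.01, -3.57, -8.15, -12.73, -17.31]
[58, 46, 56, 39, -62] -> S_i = Random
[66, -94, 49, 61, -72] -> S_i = Random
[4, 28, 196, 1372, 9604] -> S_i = 4*7^i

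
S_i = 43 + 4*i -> [43, 47, 51, 55, 59]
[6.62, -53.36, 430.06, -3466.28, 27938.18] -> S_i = 6.62*(-8.06)^i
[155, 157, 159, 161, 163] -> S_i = 155 + 2*i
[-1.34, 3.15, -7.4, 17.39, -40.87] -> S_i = -1.34*(-2.35)^i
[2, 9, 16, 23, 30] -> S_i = 2 + 7*i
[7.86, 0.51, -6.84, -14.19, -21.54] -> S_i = 7.86 + -7.35*i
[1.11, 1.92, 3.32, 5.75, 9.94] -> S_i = 1.11*1.73^i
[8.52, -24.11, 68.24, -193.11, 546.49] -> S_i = 8.52*(-2.83)^i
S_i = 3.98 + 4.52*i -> [3.98, 8.5, 13.02, 17.54, 22.06]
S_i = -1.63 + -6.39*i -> [-1.63, -8.02, -14.41, -20.8, -27.19]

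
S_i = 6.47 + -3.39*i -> [6.47, 3.08, -0.31, -3.7, -7.09]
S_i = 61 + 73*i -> [61, 134, 207, 280, 353]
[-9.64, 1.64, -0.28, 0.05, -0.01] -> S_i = -9.64*(-0.17)^i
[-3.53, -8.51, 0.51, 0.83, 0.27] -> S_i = Random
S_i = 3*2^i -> [3, 6, 12, 24, 48]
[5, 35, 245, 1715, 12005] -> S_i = 5*7^i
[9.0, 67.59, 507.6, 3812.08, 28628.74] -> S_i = 9.00*7.51^i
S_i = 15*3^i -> [15, 45, 135, 405, 1215]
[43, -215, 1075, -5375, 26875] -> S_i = 43*-5^i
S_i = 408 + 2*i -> [408, 410, 412, 414, 416]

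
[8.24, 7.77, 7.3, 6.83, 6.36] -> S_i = 8.24 + -0.47*i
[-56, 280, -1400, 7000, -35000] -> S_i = -56*-5^i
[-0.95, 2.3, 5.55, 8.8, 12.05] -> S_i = -0.95 + 3.25*i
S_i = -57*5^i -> [-57, -285, -1425, -7125, -35625]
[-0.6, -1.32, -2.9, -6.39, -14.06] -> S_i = -0.60*2.20^i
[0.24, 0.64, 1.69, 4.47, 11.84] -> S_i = 0.24*2.65^i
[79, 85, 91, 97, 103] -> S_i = 79 + 6*i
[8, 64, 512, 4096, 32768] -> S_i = 8*8^i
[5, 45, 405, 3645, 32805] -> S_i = 5*9^i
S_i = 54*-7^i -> [54, -378, 2646, -18522, 129654]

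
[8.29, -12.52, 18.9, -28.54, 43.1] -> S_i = 8.29*(-1.51)^i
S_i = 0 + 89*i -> [0, 89, 178, 267, 356]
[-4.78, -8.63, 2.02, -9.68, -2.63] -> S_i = Random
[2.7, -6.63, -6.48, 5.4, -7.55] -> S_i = Random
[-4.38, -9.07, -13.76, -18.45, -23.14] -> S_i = -4.38 + -4.69*i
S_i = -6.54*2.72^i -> [-6.54, -17.79, -48.39, -131.61, -357.98]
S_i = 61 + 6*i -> [61, 67, 73, 79, 85]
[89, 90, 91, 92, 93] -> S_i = 89 + 1*i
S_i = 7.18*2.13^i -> [7.18, 15.29, 32.57, 69.38, 147.79]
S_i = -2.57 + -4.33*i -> [-2.57, -6.9, -11.23, -15.56, -19.89]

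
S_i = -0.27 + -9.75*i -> [-0.27, -10.02, -19.77, -29.52, -39.27]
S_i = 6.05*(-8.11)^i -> [6.05, -49.07, 397.92, -3227.14, 26172.11]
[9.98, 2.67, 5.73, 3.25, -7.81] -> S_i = Random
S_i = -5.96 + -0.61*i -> [-5.96, -6.57, -7.18, -7.79, -8.4]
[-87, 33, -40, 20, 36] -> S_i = Random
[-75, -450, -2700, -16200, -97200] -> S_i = -75*6^i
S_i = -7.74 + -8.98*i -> [-7.74, -16.72, -25.7, -34.68, -43.66]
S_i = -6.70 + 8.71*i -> [-6.7, 2.01, 10.72, 19.43, 28.14]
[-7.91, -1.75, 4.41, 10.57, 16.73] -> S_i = -7.91 + 6.16*i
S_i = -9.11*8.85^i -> [-9.11, -80.62, -713.52, -6314.63, -55884.51]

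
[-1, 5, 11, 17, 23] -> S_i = -1 + 6*i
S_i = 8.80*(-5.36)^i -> [8.8, -47.17, 252.82, -1355.12, 7263.43]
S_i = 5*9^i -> [5, 45, 405, 3645, 32805]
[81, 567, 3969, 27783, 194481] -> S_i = 81*7^i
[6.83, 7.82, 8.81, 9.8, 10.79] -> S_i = 6.83 + 0.99*i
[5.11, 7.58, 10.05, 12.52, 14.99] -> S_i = 5.11 + 2.47*i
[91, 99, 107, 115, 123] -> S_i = 91 + 8*i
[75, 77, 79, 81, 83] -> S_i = 75 + 2*i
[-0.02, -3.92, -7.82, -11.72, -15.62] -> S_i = -0.02 + -3.90*i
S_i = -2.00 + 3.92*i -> [-2.0, 1.92, 5.84, 9.76, 13.68]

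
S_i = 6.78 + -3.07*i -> [6.78, 3.71, 0.64, -2.43, -5.5]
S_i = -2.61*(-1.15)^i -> [-2.61, 3.0, -3.45, 3.97, -4.56]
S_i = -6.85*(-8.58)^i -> [-6.85, 58.77, -504.27, 4326.66, -37122.71]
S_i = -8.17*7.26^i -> [-8.17, -59.31, -430.62, -3126.31, -22697.0]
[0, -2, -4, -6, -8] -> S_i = 0 + -2*i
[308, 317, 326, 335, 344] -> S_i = 308 + 9*i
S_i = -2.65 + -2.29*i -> [-2.65, -4.94, -7.23, -9.52, -11.81]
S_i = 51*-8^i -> [51, -408, 3264, -26112, 208896]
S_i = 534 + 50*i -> [534, 584, 634, 684, 734]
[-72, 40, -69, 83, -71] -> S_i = Random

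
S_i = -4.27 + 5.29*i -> [-4.27, 1.02, 6.31, 11.6, 16.89]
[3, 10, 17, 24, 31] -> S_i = 3 + 7*i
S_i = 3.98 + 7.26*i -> [3.98, 11.24, 18.5, 25.76, 33.02]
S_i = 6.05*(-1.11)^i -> [6.05, -6.72, 7.45, -8.27, 9.18]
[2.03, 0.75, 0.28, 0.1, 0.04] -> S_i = 2.03*0.37^i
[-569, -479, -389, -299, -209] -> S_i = -569 + 90*i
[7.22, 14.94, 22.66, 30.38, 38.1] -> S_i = 7.22 + 7.72*i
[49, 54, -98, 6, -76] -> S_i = Random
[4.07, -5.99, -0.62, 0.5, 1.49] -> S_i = Random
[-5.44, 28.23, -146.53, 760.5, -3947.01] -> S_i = -5.44*(-5.19)^i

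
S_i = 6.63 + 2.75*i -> [6.63, 9.38, 12.13, 14.88, 17.63]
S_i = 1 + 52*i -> [1, 53, 105, 157, 209]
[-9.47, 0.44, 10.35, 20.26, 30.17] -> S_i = -9.47 + 9.91*i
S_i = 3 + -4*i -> [3, -1, -5, -9, -13]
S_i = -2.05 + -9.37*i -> [-2.05, -11.42, -20.79, -30.16, -39.53]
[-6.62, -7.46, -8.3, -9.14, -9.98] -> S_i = -6.62 + -0.84*i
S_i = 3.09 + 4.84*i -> [3.09, 7.93, 12.77, 17.61, 22.45]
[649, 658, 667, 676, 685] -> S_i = 649 + 9*i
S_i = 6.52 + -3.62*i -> [6.52, 2.9, -0.72, -4.34, -7.96]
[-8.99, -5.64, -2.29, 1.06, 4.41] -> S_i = -8.99 + 3.35*i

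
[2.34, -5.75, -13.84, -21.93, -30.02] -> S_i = 2.34 + -8.09*i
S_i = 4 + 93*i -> [4, 97, 190, 283, 376]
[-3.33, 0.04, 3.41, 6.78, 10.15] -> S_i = -3.33 + 3.37*i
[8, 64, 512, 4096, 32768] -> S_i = 8*8^i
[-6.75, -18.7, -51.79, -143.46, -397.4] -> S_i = -6.75*2.77^i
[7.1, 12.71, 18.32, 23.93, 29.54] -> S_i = 7.10 + 5.61*i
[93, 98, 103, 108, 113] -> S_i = 93 + 5*i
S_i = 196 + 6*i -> [196, 202, 208, 214, 220]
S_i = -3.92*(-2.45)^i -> [-3.92, 9.6, -23.53, 57.65, -141.24]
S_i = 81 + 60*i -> [81, 141, 201, 261, 321]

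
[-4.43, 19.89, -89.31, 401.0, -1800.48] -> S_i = -4.43*(-4.49)^i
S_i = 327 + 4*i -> [327, 331, 335, 339, 343]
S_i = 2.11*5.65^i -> [2.11, 11.92, 67.36, 380.56, 2150.19]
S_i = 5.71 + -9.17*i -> [5.71, -3.46, -12.63, -21.8, -30.97]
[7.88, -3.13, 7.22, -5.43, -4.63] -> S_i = Random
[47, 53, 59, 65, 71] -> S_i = 47 + 6*i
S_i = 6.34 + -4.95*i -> [6.34, 1.39, -3.56, -8.51, -13.46]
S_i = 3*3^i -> [3, 9, 27, 81, 243]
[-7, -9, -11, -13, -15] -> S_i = -7 + -2*i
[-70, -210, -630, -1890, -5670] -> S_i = -70*3^i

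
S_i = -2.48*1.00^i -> [-2.48, -2.48, -2.48, -2.48, -2.48]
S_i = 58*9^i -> [58, 522, 4698, 42282, 380538]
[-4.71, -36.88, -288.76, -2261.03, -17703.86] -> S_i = -4.71*7.83^i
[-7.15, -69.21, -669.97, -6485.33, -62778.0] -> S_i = -7.15*9.68^i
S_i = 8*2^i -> [8, 16, 32, 64, 128]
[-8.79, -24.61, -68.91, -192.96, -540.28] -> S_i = -8.79*2.80^i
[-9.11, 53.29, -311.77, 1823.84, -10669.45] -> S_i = -9.11*(-5.85)^i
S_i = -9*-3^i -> [-9, 27, -81, 243, -729]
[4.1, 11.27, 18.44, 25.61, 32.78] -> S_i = 4.10 + 7.17*i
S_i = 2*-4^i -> [2, -8, 32, -128, 512]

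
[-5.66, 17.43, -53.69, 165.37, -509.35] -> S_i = -5.66*(-3.08)^i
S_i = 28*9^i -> [28, 252, 2268, 20412, 183708]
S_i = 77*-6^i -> [77, -462, 2772, -16632, 99792]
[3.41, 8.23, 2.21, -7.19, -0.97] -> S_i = Random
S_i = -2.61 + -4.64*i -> [-2.61, -7.25, -11.89, -16.53, -21.17]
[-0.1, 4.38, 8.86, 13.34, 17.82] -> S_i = -0.10 + 4.48*i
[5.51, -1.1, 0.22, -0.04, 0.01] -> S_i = 5.51*(-0.20)^i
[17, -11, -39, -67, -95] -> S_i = 17 + -28*i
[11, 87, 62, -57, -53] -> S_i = Random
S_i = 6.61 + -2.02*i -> [6.61, 4.59, 2.57, 0.55, -1.47]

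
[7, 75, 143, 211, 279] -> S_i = 7 + 68*i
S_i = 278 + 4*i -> [278, 282, 286, 290, 294]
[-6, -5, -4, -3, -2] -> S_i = -6 + 1*i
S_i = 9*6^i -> [9, 54, 324, 1944, 11664]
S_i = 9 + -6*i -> [9, 3, -3, -9, -15]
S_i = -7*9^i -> [-7, -63, -567, -5103, -45927]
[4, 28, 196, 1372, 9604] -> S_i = 4*7^i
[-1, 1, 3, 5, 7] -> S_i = -1 + 2*i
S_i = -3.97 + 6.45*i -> [-3.97, 2.48, 8.93, 15.38, 21.83]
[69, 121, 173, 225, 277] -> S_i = 69 + 52*i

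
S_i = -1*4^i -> [-1, -4, -16, -64, -256]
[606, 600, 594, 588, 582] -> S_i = 606 + -6*i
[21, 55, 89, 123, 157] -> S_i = 21 + 34*i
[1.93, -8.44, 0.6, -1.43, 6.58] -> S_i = Random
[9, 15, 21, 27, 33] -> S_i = 9 + 6*i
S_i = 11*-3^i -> [11, -33, 99, -297, 891]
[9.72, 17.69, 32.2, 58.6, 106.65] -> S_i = 9.72*1.82^i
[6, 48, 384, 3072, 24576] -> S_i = 6*8^i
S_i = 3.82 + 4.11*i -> [3.82, 7.93, 12.04, 16.15, 20.26]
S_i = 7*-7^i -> [7, -49, 343, -2401, 16807]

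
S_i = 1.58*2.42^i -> [1.58, 3.82, 9.25, 22.39, 54.19]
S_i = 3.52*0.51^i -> [3.52, 1.8, 0.92, 0.47, 0.24]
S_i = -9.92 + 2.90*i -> [-9.92, -7.02, -4.12, -1.22, 1.68]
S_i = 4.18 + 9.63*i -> [4.18, 13.81, 23.44, 33.07, 42.7]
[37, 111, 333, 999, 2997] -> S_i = 37*3^i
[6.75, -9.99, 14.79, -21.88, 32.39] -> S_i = 6.75*(-1.48)^i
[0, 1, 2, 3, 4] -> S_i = 0 + 1*i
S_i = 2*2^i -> [2, 4, 8, 16, 32]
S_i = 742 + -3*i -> [742, 739, 736, 733, 730]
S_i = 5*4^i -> [5, 20, 80, 320, 1280]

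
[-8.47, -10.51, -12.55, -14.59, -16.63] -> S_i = -8.47 + -2.04*i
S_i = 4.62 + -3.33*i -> [4.62, 1.29, -2.04, -5.37, -8.7]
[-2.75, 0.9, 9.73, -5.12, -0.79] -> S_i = Random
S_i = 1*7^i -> [1, 7, 49, 343, 2401]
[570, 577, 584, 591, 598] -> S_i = 570 + 7*i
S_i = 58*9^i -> [58, 522, 4698, 42282, 380538]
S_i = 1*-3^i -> [1, -3, 9, -27, 81]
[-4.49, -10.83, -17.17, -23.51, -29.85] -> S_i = -4.49 + -6.34*i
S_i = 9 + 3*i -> [9, 12, 15, 18, 21]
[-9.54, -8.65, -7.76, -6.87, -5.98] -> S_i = -9.54 + 0.89*i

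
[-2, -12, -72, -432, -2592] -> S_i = -2*6^i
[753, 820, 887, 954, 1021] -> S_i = 753 + 67*i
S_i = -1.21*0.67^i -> [-1.21, -0.81, -0.54, -0.36, -0.24]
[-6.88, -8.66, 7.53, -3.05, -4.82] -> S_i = Random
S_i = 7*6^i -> [7, 42, 252, 1512, 9072]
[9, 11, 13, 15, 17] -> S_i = 9 + 2*i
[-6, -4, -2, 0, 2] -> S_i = -6 + 2*i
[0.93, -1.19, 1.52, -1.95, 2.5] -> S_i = 0.93*(-1.28)^i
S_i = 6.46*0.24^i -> [6.46, 1.55, 0.37, 0.09, 0.02]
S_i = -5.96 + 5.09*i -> [-5.96, -0.87, 4.22, 9.31, 14.4]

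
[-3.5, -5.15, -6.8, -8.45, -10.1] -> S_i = -3.50 + -1.65*i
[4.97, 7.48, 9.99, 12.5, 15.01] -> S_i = 4.97 + 2.51*i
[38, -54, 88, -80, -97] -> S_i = Random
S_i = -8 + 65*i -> [-8, 57, 122, 187, 252]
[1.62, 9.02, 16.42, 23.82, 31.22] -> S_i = 1.62 + 7.40*i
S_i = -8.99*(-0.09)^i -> [-8.99, 0.81, -0.07, 0.01, -0.0]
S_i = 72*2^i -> [72, 144, 288, 576, 1152]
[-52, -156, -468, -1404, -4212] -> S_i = -52*3^i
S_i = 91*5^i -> [91, 455, 2275, 11375, 56875]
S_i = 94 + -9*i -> [94, 85, 76, 67, 58]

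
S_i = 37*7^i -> [37, 259, 1813, 12691, 88837]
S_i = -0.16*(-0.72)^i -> [-0.16, 0.12, -0.08, 0.06, -0.04]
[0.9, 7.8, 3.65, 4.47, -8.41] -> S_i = Random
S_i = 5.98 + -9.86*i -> [5.98, -3.88, -13.74, -23.6, -33.46]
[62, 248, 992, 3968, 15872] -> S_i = 62*4^i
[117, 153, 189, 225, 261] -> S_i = 117 + 36*i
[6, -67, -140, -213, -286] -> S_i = 6 + -73*i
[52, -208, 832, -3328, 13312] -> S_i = 52*-4^i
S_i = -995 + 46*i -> [-995, -949, -903, -857, -811]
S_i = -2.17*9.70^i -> [-2.17, -21.05, -204.18, -1980.5, -19210.85]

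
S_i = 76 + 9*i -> [76, 85, 94, 103, 112]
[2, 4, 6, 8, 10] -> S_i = 2 + 2*i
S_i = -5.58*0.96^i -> [-5.58, -5.36, -5.14, -4.94, -4.74]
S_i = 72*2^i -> [72, 144, 288, 576, 1152]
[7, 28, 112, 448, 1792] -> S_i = 7*4^i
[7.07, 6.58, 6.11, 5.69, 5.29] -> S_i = 7.07*0.93^i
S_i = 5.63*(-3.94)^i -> [5.63, -22.18, 87.4, -344.35, 1356.73]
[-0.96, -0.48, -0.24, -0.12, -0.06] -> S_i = -0.96*0.50^i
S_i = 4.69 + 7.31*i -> [4.69, 12.0, 19.31, 26.62, 33.93]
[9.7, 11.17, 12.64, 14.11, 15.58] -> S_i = 9.70 + 1.47*i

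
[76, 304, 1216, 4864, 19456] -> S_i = 76*4^i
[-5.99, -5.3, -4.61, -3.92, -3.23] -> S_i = -5.99 + 0.69*i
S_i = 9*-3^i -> [9, -27, 81, -243, 729]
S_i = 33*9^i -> [33, 297, 2673, 24057, 216513]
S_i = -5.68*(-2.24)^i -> [-5.68, 12.72, -28.5, 63.84, -143.0]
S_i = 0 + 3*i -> [0, 3, 6, 9, 12]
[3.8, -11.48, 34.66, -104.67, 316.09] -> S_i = 3.80*(-3.02)^i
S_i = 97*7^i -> [97, 679, 4753, 33271, 232897]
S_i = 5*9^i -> [5, 45, 405, 3645, 32805]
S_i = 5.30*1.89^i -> [5.3, 10.02, 18.93, 35.78, 67.63]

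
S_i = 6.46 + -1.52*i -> [6.46, 4.94, 3.42, 1.9, 0.38]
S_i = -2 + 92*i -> [-2, 90, 182, 274, 366]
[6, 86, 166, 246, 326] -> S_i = 6 + 80*i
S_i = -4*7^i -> [-4, -28, -196, -1372, -9604]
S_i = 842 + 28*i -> [842, 870, 898, 926, 954]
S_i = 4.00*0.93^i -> [4.0, 3.72, 3.46, 3.22, 2.99]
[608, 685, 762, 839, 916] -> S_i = 608 + 77*i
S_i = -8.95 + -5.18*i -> [-8.95, -14.13, -19.31, -24.49, -29.67]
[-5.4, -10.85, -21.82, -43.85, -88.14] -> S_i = -5.40*2.01^i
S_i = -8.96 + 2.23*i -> [-8.96, -6.73, -4.5, -2.27, -0.04]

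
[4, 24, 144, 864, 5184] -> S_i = 4*6^i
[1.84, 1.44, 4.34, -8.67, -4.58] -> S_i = Random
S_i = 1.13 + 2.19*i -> [1.13, 3.32, 5.51, 7.7, 9.89]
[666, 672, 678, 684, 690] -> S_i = 666 + 6*i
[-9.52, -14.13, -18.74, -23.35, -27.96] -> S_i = -9.52 + -4.61*i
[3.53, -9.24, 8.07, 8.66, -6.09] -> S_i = Random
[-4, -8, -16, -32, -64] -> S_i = -4*2^i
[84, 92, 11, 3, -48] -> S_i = Random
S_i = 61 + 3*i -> [61, 64, 67, 70, 73]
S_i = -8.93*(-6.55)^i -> [-8.93, 58.49, -383.12, 2509.43, -16436.78]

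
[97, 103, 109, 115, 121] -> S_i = 97 + 6*i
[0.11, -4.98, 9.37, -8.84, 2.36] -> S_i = Random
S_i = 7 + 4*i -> [7, 11, 15, 19, 23]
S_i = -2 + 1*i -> [-2, -1, 0, 1, 2]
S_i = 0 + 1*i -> [0, 1, 2, 3, 4]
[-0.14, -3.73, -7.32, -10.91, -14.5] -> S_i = -0.14 + -3.59*i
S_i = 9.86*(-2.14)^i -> [9.86, -21.1, 45.15, -96.63, 206.79]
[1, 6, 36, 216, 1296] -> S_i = 1*6^i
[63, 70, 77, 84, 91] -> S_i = 63 + 7*i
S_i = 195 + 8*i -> [195, 203, 211, 219, 227]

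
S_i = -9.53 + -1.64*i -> [-9.53, -11.17, -12.81, -14.45, -16.09]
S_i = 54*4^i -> [54, 216, 864, 3456, 13824]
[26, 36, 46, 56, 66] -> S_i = 26 + 10*i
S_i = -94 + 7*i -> [-94, -87, -80, -73, -66]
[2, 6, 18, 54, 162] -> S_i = 2*3^i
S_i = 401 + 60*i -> [401, 461, 521, 581, 641]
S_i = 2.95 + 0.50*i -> [2.95, 3.45, 3.95, 4.45, 4.95]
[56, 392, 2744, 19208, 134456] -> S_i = 56*7^i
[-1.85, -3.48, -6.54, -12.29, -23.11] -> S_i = -1.85*1.88^i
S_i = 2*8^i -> [2, 16, 128, 1024, 8192]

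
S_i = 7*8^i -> [7, 56, 448, 3584, 28672]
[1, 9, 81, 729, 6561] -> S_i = 1*9^i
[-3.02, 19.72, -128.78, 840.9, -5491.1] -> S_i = -3.02*(-6.53)^i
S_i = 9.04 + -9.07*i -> [9.04, -0.03, -9.1, -18.17, -27.24]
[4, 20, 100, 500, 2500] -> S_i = 4*5^i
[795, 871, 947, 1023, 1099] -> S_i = 795 + 76*i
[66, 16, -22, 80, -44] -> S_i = Random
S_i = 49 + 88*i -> [49, 137, 225, 313, 401]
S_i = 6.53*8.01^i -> [6.53, 52.31, 418.97, 3355.91, 26880.87]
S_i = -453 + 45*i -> [-453, -408, -363, -318, -273]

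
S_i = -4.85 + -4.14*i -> [-4.85, -8.99, -13.13, -17.27, -21.41]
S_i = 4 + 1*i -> [4, 5, 6, 7, 8]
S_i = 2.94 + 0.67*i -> [2.94, 3.61, 4.28, 4.95, 5.62]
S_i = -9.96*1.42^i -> [-9.96, -14.14, -20.08, -28.52, -40.5]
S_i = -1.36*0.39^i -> [-1.36, -0.53, -0.21, -0.08, -0.03]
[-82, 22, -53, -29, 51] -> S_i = Random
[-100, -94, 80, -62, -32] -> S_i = Random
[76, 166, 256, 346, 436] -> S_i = 76 + 90*i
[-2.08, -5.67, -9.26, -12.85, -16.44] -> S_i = -2.08 + -3.59*i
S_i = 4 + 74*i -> [4, 78, 152, 226, 300]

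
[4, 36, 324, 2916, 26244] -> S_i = 4*9^i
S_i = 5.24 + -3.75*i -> [5.24, 1.49, -2.26, -6.01, -9.76]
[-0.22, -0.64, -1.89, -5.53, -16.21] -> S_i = -0.22*2.93^i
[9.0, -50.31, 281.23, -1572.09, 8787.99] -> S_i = 9.00*(-5.59)^i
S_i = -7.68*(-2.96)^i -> [-7.68, 22.73, -67.29, 199.18, -589.56]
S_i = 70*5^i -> [70, 350, 1750, 8750, 43750]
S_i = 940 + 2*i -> [940, 942, 944, 946, 948]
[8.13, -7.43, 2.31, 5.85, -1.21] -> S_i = Random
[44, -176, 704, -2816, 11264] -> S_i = 44*-4^i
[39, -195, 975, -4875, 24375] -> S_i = 39*-5^i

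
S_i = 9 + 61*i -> [9, 70, 131, 192, 253]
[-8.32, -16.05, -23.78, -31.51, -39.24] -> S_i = -8.32 + -7.73*i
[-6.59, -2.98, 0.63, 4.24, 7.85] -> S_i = -6.59 + 3.61*i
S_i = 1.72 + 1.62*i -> [1.72, 3.34, 4.96, 6.58, 8.2]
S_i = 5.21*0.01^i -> [5.21, 0.05, 0.0, 0.0, 0.0]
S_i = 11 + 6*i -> [11, 17, 23, 29, 35]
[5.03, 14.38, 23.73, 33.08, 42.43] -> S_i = 5.03 + 9.35*i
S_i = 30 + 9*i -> [30, 39, 48, 57, 66]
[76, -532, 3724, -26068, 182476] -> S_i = 76*-7^i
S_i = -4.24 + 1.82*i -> [-4.24, -2.42, -0.6, 1.22, 3.04]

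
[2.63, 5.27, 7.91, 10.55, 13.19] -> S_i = 2.63 + 2.64*i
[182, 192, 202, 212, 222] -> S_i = 182 + 10*i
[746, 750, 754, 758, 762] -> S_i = 746 + 4*i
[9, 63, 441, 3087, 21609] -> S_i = 9*7^i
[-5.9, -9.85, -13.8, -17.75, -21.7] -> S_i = -5.90 + -3.95*i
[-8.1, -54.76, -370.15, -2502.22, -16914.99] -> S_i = -8.10*6.76^i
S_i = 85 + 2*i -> [85, 87, 89, 91, 93]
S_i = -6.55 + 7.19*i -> [-6.55, 0.64, 7.83, 15.02, 22.21]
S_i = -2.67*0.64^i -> [-2.67, -1.71, -1.09, -0.7, -0.45]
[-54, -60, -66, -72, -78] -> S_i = -54 + -6*i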